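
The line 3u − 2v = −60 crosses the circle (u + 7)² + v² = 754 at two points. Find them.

Express v = (60 + 3u)/2 and substitute into the circle:
13u² + 416u + 780 = 0  ⟹  u² + 32u + 60 = 0
u = −2 or u = −30, giving (−2, 27) and (−30, −15).

(−30, −15) and (−2, 27)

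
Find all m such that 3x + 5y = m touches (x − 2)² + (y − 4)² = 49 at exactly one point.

The line touches the circle iff its distance from (2, 4) is 7:
|3·2 + 5·4 − m| / √34 = 7
|m − (26)| = 7√34.

m = 26 ± 7√34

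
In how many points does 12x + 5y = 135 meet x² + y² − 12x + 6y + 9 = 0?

d² = (12·6 + 5·(−3) − (135))²/169 = 36; r² = 36.
Since d² = r², the line is tangent.

1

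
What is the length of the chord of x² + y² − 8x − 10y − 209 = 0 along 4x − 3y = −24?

The distance from (4, 5) to the line is 25/√25, and r² = 250.
Half the chord is √(r² − d²) = √(225), so the full chord is 30.

30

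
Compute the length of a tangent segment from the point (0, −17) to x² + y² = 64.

15

With centre O = (0, 0), |OP|² = 289 and r² = 64.
Power of the point: PT² = |PO|² − r² = 225, so PT = 15.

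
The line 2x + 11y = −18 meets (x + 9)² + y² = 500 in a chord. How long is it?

Express y = (−18 − 2x)/11 and substitute into the circle:
125x² + 2250x − 50375 = 0  ⟹  x² + 18x − 403 = 0
x = 13 or x = −31, giving (13, −4) and (−31, 4).
Chord length = distance between (13, −4) and (−31, 4) = √2000 = 20√5.

20√5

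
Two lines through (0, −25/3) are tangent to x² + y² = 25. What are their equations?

Let a tangent through (0, −25/3) have slope m. Its distance from (0, 0) must equal 5:
(0m − (25/3))² = 25(m² + 1)
9m² − 16 = 0, so m = 4/3 or m = −4/3.
With m = 4/3: 4x − 3y = 25. With m = −4/3: 4x + 3y = −25.

4x − 3y = 25 and 4x + 3y = −25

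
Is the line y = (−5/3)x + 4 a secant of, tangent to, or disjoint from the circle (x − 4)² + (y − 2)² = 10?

d² = (5·4 + 3·2 − (12))²/34 = 98/17; r² = 10.
Since d² < r², the line cuts the circle twice.

secant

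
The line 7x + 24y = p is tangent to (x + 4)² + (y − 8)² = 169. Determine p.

p = −161 or p = 489

For a tangent, require d(centre, line) = r = 13.
|7·(−4) + 24·8 − p| / √625 = 13
|p − (164)| = 13·25, so p = 489 or p = −161.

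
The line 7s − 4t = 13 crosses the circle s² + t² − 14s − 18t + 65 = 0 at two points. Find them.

(3, 2) and (11, 16)

Substitute t = (−13 + 7s)/4:
65s² − 910s + 2145 = 0  ⟹  s² − 14s + 33 = 0
s = 11 or s = 3, giving (11, 16) and (3, 2).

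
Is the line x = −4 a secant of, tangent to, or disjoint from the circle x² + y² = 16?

tangent

Substituting the line into the circle gives y² = 0.
Δ = 0 − 0 = 0.
A repeated root: the line is tangent.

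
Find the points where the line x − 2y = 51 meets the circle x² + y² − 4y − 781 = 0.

(−1, −26) and (23, −14)

From the line, y = (−51 + x)/2. Substituting:
5x² − 110x − 115 = 0  ⟹  x² − 22x − 23 = 0
x = 23 or x = −1, giving (23, −14) and (−1, −26).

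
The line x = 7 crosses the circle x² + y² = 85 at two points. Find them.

The line gives x = 7. Substituting into the circle:
y² − 36 = 0
y = 6 or y = −6, giving (7, 6) and (7, −6).

(7, −6) and (7, 6)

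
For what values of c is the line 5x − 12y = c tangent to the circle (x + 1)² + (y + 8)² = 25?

c = 26 or c = 156

Tangency holds when the distance from the centre (−1, −8) to the line equals the radius 5:
|5·(−1) − 12·(−8) − c| / √169 = 5
|c − (91)| = 5·13, so c = 156 or c = 26.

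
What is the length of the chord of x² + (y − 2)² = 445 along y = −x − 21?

19√2

Substitute y = −x − 21:
2x² + 46x + 84 = 0  ⟹  x² + 23x + 42 = 0
x = −2 or x = −21, giving (−2, −19) and (−21, 0).
|(−2, −19) − (−21, 0)| = √((19)² + (−19)²) = 19√2.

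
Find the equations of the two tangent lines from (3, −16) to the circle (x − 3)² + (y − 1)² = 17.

4x + y = −4 and 4x − y = 28

Let a tangent through (3, −16) have slope m. Its distance from (3, 1) must equal √17:
(0m − (17))² = 17(m² + 1)
m² − 16 = 0, so m = −4 or m = 4.
Through (3, −16) these give 4x + y = −4 and 4x − y = 28.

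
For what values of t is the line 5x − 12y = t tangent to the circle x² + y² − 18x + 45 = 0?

t = −33 or t = 123

For a tangent, require d(centre, line) = r = 6.
|5·9 − 12·0 − t| / √169 = 6
|t − (45)| = 6·13, so t = 123 or t = −33.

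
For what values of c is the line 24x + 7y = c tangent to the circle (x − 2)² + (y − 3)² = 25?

c = −56 or c = 194

Tangency holds when the distance from the centre (2, 3) to the line equals the radius 5:
|24·2 + 7·3 − c| / √625 = 5
|c − (69)| = 5·25, so c = 194 or c = −56.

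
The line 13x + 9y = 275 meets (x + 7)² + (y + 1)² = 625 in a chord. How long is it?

5√10

Express y = (275 − 13x)/9 and substitute into the circle:
250x² − 6250x + 34000 = 0  ⟹  x² − 25x + 136 = 0
x = 17 or x = 8, giving (17, 6) and (8, 19).
|(17, 6) − (8, 19)| = √((9)² + (−13)²) = 5√10.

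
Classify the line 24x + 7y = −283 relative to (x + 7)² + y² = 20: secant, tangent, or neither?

Substituting the line into the circle gives 625x² + 14270x + 81510 = 0.
Δ = 203632900 − 203775000 = −142100.
No real roots: the line does not meet the circle.

neither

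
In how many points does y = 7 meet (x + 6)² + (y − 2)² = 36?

d² = (0·(−6) + 1·2 − (7))² = 25; r² = 36.
Since d² < r², the line cuts the circle twice.

2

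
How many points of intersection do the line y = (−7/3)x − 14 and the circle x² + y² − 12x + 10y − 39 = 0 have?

2

Substituting the line into the circle gives 58x² + 270x + 153 = 0.
Discriminant = (270)² − 4·58·(153) = 37404 > 0.
Two real roots: the line is a secant.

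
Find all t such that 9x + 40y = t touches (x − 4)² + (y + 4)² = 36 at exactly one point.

Tangency holds when the distance from the centre (4, −4) to the line equals the radius 6:
|9·4 + 40·(−4) − t| / √1681 = 6
|t − (−124)| = 6·41, so t = 122 or t = −370.

t = −370 or t = 122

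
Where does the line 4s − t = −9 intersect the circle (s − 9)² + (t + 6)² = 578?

(−8, −23) and (2, 17)

From the line, t = 4s + 9. Substituting:
17s² + 102s − 272 = 0  ⟹  s² + 6s − 16 = 0
s = 2 or s = −8, giving (2, 17) and (−8, −23).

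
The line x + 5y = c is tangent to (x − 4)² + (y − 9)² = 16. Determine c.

For a tangent, require d(centre, line) = r = 4.
|1·4 + 5·9 − c| / √26 = 4
|c − (49)| = 4√26.

c = 49 ± 4√26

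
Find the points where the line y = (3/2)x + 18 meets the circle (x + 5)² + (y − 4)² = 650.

From the line, y = (36 + 3x)/2. Substituting:
13x² + 208x − 1716 = 0  ⟹  x² + 16x − 132 = 0
x = 6 or x = −22, giving (6, 27) and (−22, −15).

(−22, −15) and (6, 27)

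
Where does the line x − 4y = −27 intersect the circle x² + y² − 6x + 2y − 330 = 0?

From the line, y = (27 + x)/4. Substituting:
17x² − 34x − 4335 = 0  ⟹  x² − 2x − 255 = 0
x = 17 or x = −15, giving (17, 11) and (−15, 3).

(−15, 3) and (17, 11)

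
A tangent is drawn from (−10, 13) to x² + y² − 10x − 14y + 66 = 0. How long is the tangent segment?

√253

With centre O = (5, 7), |OP|² = 261 and r² = 8.
Power of the point: PT² = |PO|² − r² = 253, so PT = √253.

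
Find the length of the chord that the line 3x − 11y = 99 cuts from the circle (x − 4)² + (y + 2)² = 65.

Centre (4, −2), r² = 65. Perpendicular distance d from centre to line = |−65| / √130 = 65/√130.
Half the chord is √(r² − d²) = √(65/2), so the full chord is √130.

√130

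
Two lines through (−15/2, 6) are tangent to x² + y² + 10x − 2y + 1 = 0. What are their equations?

A line y − (6) = m(x − (−15/2)) is tangent when its distance from (−5, 1) is 5:
(5/2m − (−5))² = 25(m² + 1)
3m² − 4m = 0, so m = 0 or m = 4/3.
Through (−15/2, 6) these give y = 6 and 4x − 3y = −48.

y = 6 and 4x − 3y = −48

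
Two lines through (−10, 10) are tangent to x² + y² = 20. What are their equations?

Let a tangent through (−10, 10) have slope m. Its distance from (0, 0) must equal 2√5:
(10m − (−10))² = 20(m² + 1)
2m² + 5m + 2 = 0, so m = −2 or m = −1/2.
Through (−10, 10) these give 2x + y = −10 and x + 2y = 10.

2x + y = −10 and x + 2y = 10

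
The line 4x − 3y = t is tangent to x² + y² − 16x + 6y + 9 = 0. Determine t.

t = 1 or t = 81

For a tangent, require d(centre, line) = r = 8.
|4·8 − 3·(−3) − t| / √25 = 8
|t − (41)| = 8·5, so t = 81 or t = 1.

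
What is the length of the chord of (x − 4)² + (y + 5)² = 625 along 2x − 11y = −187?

10√5

The distance from (4, −5) to the line is 250/√125, and r² = 625.
Chord = 2√(r² − d²) = 2·√(125) = 10√5.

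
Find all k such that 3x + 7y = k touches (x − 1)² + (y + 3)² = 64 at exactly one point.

k = −18 ± 8√58

For a tangent, require d(centre, line) = r = 8.
|3·1 + 7·(−3) − k| / √58 = 8
|k − (−18)| = 8√58.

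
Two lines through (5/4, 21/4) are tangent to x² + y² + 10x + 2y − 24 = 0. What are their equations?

7x + y = 14 and x + 7y = 38

A line y − (21/4) = m(x − (5/4)) is tangent when its distance from (−5, −1) is 5√2:
[m·(−25/4) − (−25/4)]² = 50(m² + 1)
7m² + 50m + 7 = 0, so m = −7 or m = −1/7.
With m = −7: 7x + y = 14. With m = −1/7: x + 7y = 38.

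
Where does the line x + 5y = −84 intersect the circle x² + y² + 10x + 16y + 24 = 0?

From the line, y = (−84 − x)/5. Substituting:
26x² + 338x + 936 = 0  ⟹  x² + 13x + 36 = 0
x = −4 or x = −9, giving (−4, −16) and (−9, −15).

(−9, −15) and (−4, −16)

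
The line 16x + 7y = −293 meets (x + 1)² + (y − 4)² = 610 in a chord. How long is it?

2√305

Centre (−1, 4), r² = 610. Perpendicular distance d from centre to line = |305| / √305 = 305/√305.
Chord = 2√(r² − d²) = 2·√(305) = 2√305.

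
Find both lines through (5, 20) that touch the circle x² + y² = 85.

A line y − (20) = m(x − (5)) is tangent when its distance from (0, 0) is √85:
[m·(−5) − (−20)]² = 85(m² + 1)
12m² + 40m − 63 = 0, so m = 7/6 or m = −9/2.
With m = 7/6: 7x − 6y = −85. With m = −9/2: 9x + 2y = 85.

7x − 6y = −85 and 9x + 2y = 85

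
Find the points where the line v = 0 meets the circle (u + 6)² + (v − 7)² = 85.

(−12, 0) and (0, 0)

From the line, v = 0. Substituting:
u² + 12u = 0
u = 0 or u = −12, giving (0, 0) and (−12, 0).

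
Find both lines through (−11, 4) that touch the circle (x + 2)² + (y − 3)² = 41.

Write the tangent as mx − y + (4 − m·(−11)) = 0 and set its distance from the centre to √41:
[m·(9) − (−1)]² = 41(m² + 1)
20m² + 9m − 20 = 0, so m = −5/4 or m = 4/5.
With m = −5/4: 5x + 4y = −39. With m = 4/5: 4x − 5y = −64.

5x + 4y = −39 and 4x − 5y = −64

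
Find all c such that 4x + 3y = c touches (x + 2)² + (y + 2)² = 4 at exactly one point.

c = −24 or c = −4

For a tangent, require d(centre, line) = r = 2.
|4·(−2) + 3·(−2) − c| / √25 = 2
|c − (−14)| = 2·5, so c = −4 or c = −24.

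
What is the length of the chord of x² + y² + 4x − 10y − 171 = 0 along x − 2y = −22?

Express y = (22 + x)/2 and substitute into the circle:
5x² + 40x − 640 = 0  ⟹  x² + 8x − 128 = 0
x = 8 or x = −16, giving (8, 15) and (−16, 3).
|(8, 15) − (−16, 3)| = √((24)² + (12)²) = 12√5.

12√5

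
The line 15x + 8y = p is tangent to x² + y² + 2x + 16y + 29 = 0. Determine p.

The line touches the circle iff its distance from (−1, −8) is 6:
|15·(−1) + 8·(−8) − p| / √289 = 6
|p − (−79)| = 6·17, so p = 23 or p = −181.

p = −181 or p = 23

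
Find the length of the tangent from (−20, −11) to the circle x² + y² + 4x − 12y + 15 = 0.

14√3

With centre O = (−2, 6), |OP|² = 613 and r² = 25.
By the tangent–radius right angle, tangent length = √(|PO|² − r²) = √588 = 14√3.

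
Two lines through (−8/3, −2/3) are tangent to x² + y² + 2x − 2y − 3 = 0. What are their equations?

A line y − (−2/3) = m(x − (−8/3)) is tangent when its distance from (−1, 1) is √5:
[m·(5/3) − (5/3)]² = 5(m² + 1)
2m² + 5m + 2 = 0, so m = −1/2 or m = −2.
With m = −1/2: x + 2y = −4. With m = −2: 2x + y = −6.

x + 2y = −4 and 2x + y = −6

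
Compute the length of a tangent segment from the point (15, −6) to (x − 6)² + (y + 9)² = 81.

3

The centre is (6, −9) and r = 9. The square of the distance from P to the centre is 81 + 9 = 90.
The tangent meets the radius at right angles, so tangent² = |PO|² − r² = 90 − 81 = 9.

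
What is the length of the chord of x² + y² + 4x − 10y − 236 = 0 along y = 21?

Substitute y = 21:
x² + 4x − 5 = 0
x = 1 or x = −5, giving (1, 21) and (−5, 21).
|(1, 21) − (−5, 21)| = √((6)² + (0)²) = 6.

6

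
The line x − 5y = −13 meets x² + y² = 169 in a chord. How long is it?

5√26

Substitute y = (13 + x)/5:
26x² + 26x − 4056 = 0  ⟹  x² + x − 156 = 0
x = 12 or x = −13, giving (12, 5) and (−13, 0).
|(12, 5) − (−13, 0)| = √((25)² + (5)²) = 5√26.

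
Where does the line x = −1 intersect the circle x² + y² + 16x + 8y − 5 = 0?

The line gives x = −1. Substituting into the circle:
y² + 8y − 20 = 0
y = 2 or y = −10, giving (−1, 2) and (−1, −10).

(−1, −10) and (−1, 2)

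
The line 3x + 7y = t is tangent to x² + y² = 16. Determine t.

For a tangent, require d(centre, line) = r = 4.
|3·0 + 7·0 − t| / √58 = 4
|t| = 4√58.

t = ±4√58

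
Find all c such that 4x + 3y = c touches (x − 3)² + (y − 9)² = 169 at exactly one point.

c = −26 or c = 104

The line touches the circle iff its distance from (3, 9) is 13:
|4·3 + 3·9 − c| / √25 = 13
|c − (39)| = 13·5, so c = 104 or c = −26.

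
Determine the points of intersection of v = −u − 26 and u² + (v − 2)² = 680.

(−26, 0) and (−2, −24)

Substitute v = −u − 26:
2u² + 56u + 104 = 0  ⟹  u² + 28u + 52 = 0
u = −2 or u = −26, giving (−2, −24) and (−26, 0).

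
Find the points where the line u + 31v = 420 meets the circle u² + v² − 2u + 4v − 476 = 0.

(−14, 14) and (17, 13)

From the line, v = (420 − u)/31. Substituting:
962u² − 2886u − 228956 = 0  ⟹  u² − 3u − 238 = 0
u = 17 or u = −14, giving (17, 13) and (−14, 14).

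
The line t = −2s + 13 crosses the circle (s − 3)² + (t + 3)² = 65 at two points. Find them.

Substitute t = −2s + 13:
5s² − 70s + 200 = 0  ⟹  s² − 14s + 40 = 0
s = 10 or s = 4, giving (10, −7) and (4, 5).

(4, 5) and (10, −7)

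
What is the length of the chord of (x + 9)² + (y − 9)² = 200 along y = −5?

4

From the line, y = −5. Substituting:
x² + 18x + 77 = 0
x = −7 or x = −11, giving (−7, −5) and (−11, −5).
Chord length = distance between (−7, −5) and (−11, −5) = √16 = 4.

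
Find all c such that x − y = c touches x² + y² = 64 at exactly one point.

The line touches the circle iff its distance from (0, 0) is 8:
|1·0 − 1·0 − c| / √2 = 8
|c| = 8√2.

c = ±8√2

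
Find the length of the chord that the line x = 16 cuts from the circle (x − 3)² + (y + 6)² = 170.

2

Centre (3, −6), r² = 170. Perpendicular distance d from centre to line = |−13| / √1 = 13.
Half the chord is √(r² − d²) = √(1), so the full chord is 2.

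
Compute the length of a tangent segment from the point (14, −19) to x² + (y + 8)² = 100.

√217

Centre (0, −8), r² = 100. |PO|² = (14)² + (−11)² = 317.
The tangent meets the radius at right angles, so tangent² = |PO|² − r² = 317 − 100 = 217.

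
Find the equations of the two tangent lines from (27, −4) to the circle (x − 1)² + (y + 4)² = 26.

x + 5y = 7 and x − 5y = 47

A line y − (−4) = m(x − (27)) is tangent when its distance from (1, −4) is √26:
(−26m − (0))² = 26(m² + 1)
25m² − 1 = 0, so m = −1/5 or m = 1/5.
Through (27, −4) these give x + 5y = 7 and x − 5y = 47.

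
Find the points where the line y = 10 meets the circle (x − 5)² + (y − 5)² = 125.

Express y = 10 and substitute into the circle:
x² − 10x − 75 = 0
x = 15 or x = −5, giving (15, 10) and (−5, 10).

(−5, 10) and (15, 10)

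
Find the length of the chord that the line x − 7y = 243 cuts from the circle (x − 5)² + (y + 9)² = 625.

5√2

Express y = (−243 + x)/7 and substitute into the circle:
50x² − 850x + 3000 = 0  ⟹  x² − 17x + 60 = 0
x = 12 or x = 5, giving (12, −33) and (5, −34).
|(12, −33) − (5, −34)| = √((7)² + (1)²) = 5√2.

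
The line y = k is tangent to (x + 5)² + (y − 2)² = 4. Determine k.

k = 0 or k = 4

The line touches the circle iff its distance from (−5, 2) is 2:
|0·(−5) + 1·2 − k| / √1 = 2
|k − (2)| = 2, so k = 4 or k = 0.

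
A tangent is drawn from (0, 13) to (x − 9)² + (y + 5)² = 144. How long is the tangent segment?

With centre O = (9, −5), |OP|² = 405 and r² = 144.
The tangent meets the radius at right angles, so tangent² = |PO|² − r² = 405 − 144 = 261.

3√29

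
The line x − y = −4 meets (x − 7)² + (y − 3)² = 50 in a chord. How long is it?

Substitute y = x + 4:
2x² − 12x = 0  ⟹  x² − 6x = 0
x = 6 or x = 0, giving (6, 10) and (0, 4).
Chord length = distance between (6, 10) and (0, 4) = √72 = 6√2.

6√2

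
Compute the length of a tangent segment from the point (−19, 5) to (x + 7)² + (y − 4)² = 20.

5√5

Centre (−7, 4), r² = 20. |PO|² = (−12)² + (1)² = 145.
The tangent meets the radius at right angles, so tangent² = |PO|² − r² = 145 − 20 = 125.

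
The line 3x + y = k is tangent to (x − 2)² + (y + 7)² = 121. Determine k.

Tangency holds when the distance from the centre (2, −7) to the line equals the radius 11:
|3·2 + 1·(−7) − k| / √10 = 11
|k − (−1)| = 11√10.

k = −1 ± 11√10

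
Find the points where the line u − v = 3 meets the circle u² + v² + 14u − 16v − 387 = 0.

Express v = u − 3 and substitute into the circle:
2u² − 8u − 330 = 0  ⟹  u² − 4u − 165 = 0
u = 15 or u = −11, giving (15, 12) and (−11, −14).

(−11, −14) and (15, 12)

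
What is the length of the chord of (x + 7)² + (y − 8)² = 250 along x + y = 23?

4√2

Express y = −x + 23 and substitute into the circle:
2x² − 16x + 24 = 0  ⟹  x² − 8x + 12 = 0
x = 6 or x = 2, giving (6, 17) and (2, 21).
|(6, 17) − (2, 21)| = √((4)² + (−4)²) = 4√2.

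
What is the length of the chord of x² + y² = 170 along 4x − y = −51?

2√17

Centre (0, 0), r² = 170. Perpendicular distance d from centre to line = |51| / √17 = 51/√17.
Half the chord is √(r² − d²) = √(17), so the full chord is 2√17.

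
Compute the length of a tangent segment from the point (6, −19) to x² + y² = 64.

3√37

Centre (0, 0), r² = 64. |PO|² = (6)² + (−19)² = 397.
The tangent meets the radius at right angles, so tangent² = |PO|² − r² = 397 − 64 = 333.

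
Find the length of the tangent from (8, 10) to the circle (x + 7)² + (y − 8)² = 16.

√213

The centre is (−7, 8) and r = 4. The square of the distance from P to the centre is 225 + 4 = 229.
The tangent meets the radius at right angles, so tangent² = |PO|² − r² = 229 − 16 = 213.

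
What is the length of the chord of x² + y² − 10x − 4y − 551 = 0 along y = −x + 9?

34√2

From the line, y = −x + 9. Substituting:
2x² − 24x − 506 = 0  ⟹  x² − 12x − 253 = 0
x = 23 or x = −11, giving (23, −14) and (−11, 20).
|(23, −14) − (−11, 20)| = √((34)² + (−34)²) = 34√2.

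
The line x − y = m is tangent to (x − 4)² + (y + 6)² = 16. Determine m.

For a tangent, require d(centre, line) = r = 4.
|1·4 − 1·(−6) − m| / √2 = 4
|m − (10)| = 4√2.

m = 10 ± 4√2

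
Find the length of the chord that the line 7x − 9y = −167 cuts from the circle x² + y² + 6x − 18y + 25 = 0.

√130

The distance from (−3, 9) to the line is 65/√130, and r² = 65.
Chord = 2√(r² − d²) = 2·√(65/2) = √130.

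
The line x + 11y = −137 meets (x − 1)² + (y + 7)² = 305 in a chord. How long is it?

3√122

The distance from (1, −7) to the line is 61/√122, and r² = 305.
Chord = 2√(r² − d²) = 2·√(549/2) = 3√122.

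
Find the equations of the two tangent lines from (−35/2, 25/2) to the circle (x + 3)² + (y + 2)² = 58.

Let a tangent through (−35/2, 25/2) have slope m. Its distance from (−3, −2) must equal √58:
[m·(29/2) − (−29/2)]² = 58(m² + 1)
21m² + 58m + 21 = 0, so m = −7/3 or m = −3/7.
With m = −7/3: 7x + 3y = −85. With m = −3/7: 3x + 7y = 35.

7x + 3y = −85 and 3x + 7y = 35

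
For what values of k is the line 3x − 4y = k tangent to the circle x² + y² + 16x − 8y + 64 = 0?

k = −60 or k = −20

For a tangent, require d(centre, line) = r = 4.
|3·(−8) − 4·4 − k| / √25 = 4
|k − (−40)| = 4·5, so k = −20 or k = −60.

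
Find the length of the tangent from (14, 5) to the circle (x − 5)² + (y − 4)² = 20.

√62

The centre is (5, 4) and r = 2√5. The square of the distance from P to the centre is 81 + 1 = 82.
The tangent meets the radius at right angles, so tangent² = |PO|² − r² = 82 − 20 = 62.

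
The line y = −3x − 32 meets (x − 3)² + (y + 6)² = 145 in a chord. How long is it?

Express y = −3x − 32 and substitute into the circle:
10x² + 150x + 540 = 0  ⟹  x² + 15x + 54 = 0
x = −6 or x = −9, giving (−6, −14) and (−9, −5).
|(−6, −14) − (−9, −5)| = √((3)² + (−9)²) = 3√10.

3√10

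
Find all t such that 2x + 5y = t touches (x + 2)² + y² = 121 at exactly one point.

t = −4 ± 11√29

The line touches the circle iff its distance from (−2, 0) is 11:
|2·(−2) + 5·0 − t| / √29 = 11
|t − (−4)| = 11√29.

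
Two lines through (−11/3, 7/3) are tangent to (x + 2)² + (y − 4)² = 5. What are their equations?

x + 2y = 1 and 2x + y = −5

Let a tangent through (−11/3, 7/3) have slope m. Its distance from (−2, 4) must equal √5:
(5/3m − (5/3))² = 5(m² + 1)
2m² + 5m + 2 = 0, so m = −1/2 or m = −2.
Through (−11/3, 7/3) these give x + 2y = 1 and 2x + y = −5.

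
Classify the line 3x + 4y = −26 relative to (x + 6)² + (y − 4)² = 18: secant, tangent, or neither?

d² = (3·(−6) + 4·4 − (−26))²/25 = 576/25; r² = 18.
Since d² > r², the line lies outside the circle.

neither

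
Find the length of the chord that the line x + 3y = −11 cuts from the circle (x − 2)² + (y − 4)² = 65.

Express y = (−11 − x)/3 and substitute into the circle:
10x² + 10x − 20 = 0  ⟹  x² + x − 2 = 0
x = 1 or x = −2, giving (1, −4) and (−2, −3).
Chord length = distance between (1, −4) and (−2, −3) = √10 = √10.

√10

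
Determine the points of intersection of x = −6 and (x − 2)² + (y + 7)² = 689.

The line gives x = −6. Substituting into the circle:
y² + 14y − 576 = 0
y = 18 or y = −32, giving (−6, 18) and (−6, −32).

(−6, −32) and (−6, 18)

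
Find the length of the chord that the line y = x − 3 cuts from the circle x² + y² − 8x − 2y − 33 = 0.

10√2

Centre (4, 1), r² = 50. Perpendicular distance d from centre to line = |0| / √2 = 0/√2.
Chord = 2√(r² − d²) = 2·√(50) = 10√2.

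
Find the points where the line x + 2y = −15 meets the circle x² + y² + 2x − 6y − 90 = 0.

(−9, −3) and (−1, −7)

Express y = (−15 − x)/2 and substitute into the circle:
5x² + 50x + 45 = 0  ⟹  x² + 10x + 9 = 0
x = −1 or x = −9, giving (−1, −7) and (−9, −3).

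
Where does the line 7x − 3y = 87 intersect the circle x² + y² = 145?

(9, −8) and (12, −1)

From the line, y = (−87 + 7x)/3. Substituting:
58x² − 1218x + 6264 = 0  ⟹  x² − 21x + 108 = 0
x = 12 or x = 9, giving (12, −1) and (9, −8).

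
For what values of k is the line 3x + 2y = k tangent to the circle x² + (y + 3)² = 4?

For a tangent, require d(centre, line) = r = 2.
|3·0 + 2·(−3) − k| / √13 = 2
|k − (−6)| = 2√13.

k = −6 ± 2√13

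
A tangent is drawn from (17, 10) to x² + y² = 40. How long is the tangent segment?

√349

Centre (0, 0), r² = 40. |PO|² = (17)² + (10)² = 389.
By the tangent–radius right angle, tangent length = √(|PO|² − r²) = √349.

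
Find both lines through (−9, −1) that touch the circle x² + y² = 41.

A line y − (−1) = m(x − (−9)) is tangent when its distance from (0, 0) is √41:
[m·(9) − (1)]² = 41(m² + 1)
20m² − 9m − 20 = 0, so m = 5/4 or m = −4/5.
Through (−9, −1) these give 5x − 4y = −41 and 4x + 5y = −41.

5x − 4y = −41 and 4x + 5y = −41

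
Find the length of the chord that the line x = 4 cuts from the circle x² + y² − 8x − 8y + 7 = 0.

The line gives x = 4. Substituting into the circle:
y² − 8y − 9 = 0
y = 9 or y = −1, giving (4, 9) and (4, −1).
|(4, 9) − (4, −1)| = √((0)² + (10)²) = 10.

10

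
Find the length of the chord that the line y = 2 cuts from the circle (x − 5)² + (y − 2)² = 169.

From the line, y = 2. Substituting:
x² − 10x − 144 = 0
x = 18 or x = −8, giving (18, 2) and (−8, 2).
|(18, 2) − (−8, 2)| = √((26)² + (0)²) = 26.

26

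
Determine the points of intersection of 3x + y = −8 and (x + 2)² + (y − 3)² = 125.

(−7, 13) and (0, −8)

From the line, y = −3x − 8. Substituting:
10x² + 70x = 0  ⟹  x² + 7x = 0
x = 0 or x = −7, giving (0, −8) and (−7, 13).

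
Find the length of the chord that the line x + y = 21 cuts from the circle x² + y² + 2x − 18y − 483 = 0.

The distance from (−1, 9) to the line is 13/√2, and r² = 565.
Half the chord is √(r² − d²) = √(961/2), so the full chord is 31√2.

31√2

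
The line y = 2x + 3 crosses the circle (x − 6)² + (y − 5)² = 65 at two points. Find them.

(−1, 1) and (5, 13)

Substitute y = 2x + 3:
5x² − 20x − 25 = 0  ⟹  x² − 4x − 5 = 0
x = 5 or x = −1, giving (5, 13) and (−1, 1).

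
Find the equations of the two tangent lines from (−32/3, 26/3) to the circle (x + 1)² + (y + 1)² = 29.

2x + 5y = 22 and 5x + 2y = −36

Let a tangent through (−32/3, 26/3) have slope m. Its distance from (−1, −1) must equal √29:
[m·(29/3) − (−29/3)]² = 29(m² + 1)
10m² + 29m + 10 = 0, so m = −2/5 or m = −5/2.
Through (−32/3, 26/3) these give 2x + 5y = 22 and 5x + 2y = −36.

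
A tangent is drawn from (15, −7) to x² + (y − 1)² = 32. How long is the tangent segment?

The centre is (0, 1) and r = 4√2. The square of the distance from P to the centre is 225 + 64 = 289.
By the tangent–radius right angle, tangent length = √(|PO|² − r²) = √257.

√257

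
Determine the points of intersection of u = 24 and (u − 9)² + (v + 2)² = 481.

The line gives u = 24. Substituting into the circle:
v² + 4v − 252 = 0
v = 14 or v = −18, giving (24, 14) and (24, −18).

(24, −18) and (24, 14)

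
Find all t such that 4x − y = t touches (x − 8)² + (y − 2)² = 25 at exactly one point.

t = 30 ± 5√17

For a tangent, require d(centre, line) = r = 5.
|4·8 − 1·2 − t| / √17 = 5
|t − (30)| = 5√17.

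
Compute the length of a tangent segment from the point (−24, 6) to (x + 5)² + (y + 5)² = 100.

√382

The centre is (−5, −5) and r = 10. The square of the distance from P to the centre is 361 + 121 = 482.
The tangent meets the radius at right angles, so tangent² = |PO|² − r² = 482 − 100 = 382.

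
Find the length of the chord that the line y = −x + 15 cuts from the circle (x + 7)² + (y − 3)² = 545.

27√2

From the line, y = −x + 15. Substituting:
2x² − 10x − 352 = 0  ⟹  x² − 5x − 176 = 0
x = 16 or x = −11, giving (16, −1) and (−11, 26).
|(16, −1) − (−11, 26)| = √((27)² + (−27)²) = 27√2.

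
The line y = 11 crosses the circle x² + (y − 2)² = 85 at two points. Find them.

(−2, 11) and (2, 11)

From the line, y = 11. Substituting:
x² − 4 = 0
x = 2 or x = −2, giving (2, 11) and (−2, 11).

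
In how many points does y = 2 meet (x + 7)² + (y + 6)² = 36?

d² = (0·(−7) + 1·(−6) − (2))² = 64; r² = 36.
Since d² > r², the line lies outside the circle.

0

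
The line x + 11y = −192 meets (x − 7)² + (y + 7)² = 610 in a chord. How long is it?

4√122

Centre (7, −7), r² = 610. Perpendicular distance d from centre to line = |122| / √122 = 122/√122.
Chord = 2√(r² − d²) = 2·√(488) = 4√122.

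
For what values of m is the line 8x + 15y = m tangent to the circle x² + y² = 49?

m = −119 or m = 119

The line touches the circle iff its distance from (0, 0) is 7:
|8·0 + 15·0 − m| / √289 = 7
|m| = 7·17, so m = 119 or m = −119.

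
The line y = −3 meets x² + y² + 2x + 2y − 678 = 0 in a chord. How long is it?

52

Express y = −3 and substitute into the circle:
x² + 2x − 675 = 0
x = 25 or x = −27, giving (25, −3) and (−27, −3).
|(25, −3) − (−27, −3)| = √((52)² + (0)²) = 52.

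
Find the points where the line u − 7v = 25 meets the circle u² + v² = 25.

(−3, −4) and (4, −3)

Express v = (−25 + u)/7 and substitute into the circle:
50u² − 50u − 600 = 0  ⟹  u² − u − 12 = 0
u = 4 or u = −3, giving (4, −3) and (−3, −4).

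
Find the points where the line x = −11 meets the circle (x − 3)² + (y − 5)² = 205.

(−11, 2) and (−11, 8)

The line gives x = −11. Substituting into the circle:
y² − 10y + 16 = 0
y = 8 or y = 2, giving (−11, 8) and (−11, 2).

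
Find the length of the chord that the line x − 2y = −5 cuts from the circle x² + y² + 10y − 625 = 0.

22√5

Centre (0, −5), r² = 650. Perpendicular distance d from centre to line = |15| / √5 = 15/√5.
Chord = 2√(r² − d²) = 2·√(605) = 22√5.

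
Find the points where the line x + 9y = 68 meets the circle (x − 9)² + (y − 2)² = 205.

(−4, 8) and (23, 5)

From the line, y = (68 − x)/9. Substituting:
82x² − 1558x − 7544 = 0  ⟹  x² − 19x − 92 = 0
x = 23 or x = −4, giving (23, 5) and (−4, 8).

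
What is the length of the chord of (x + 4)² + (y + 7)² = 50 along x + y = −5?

8√2

From the line, y = −x − 5. Substituting:
2x² + 4x − 30 = 0  ⟹  x² + 2x − 15 = 0
x = 3 or x = −5, giving (3, −8) and (−5, 0).
|(3, −8) − (−5, 0)| = √((8)² + (−8)²) = 8√2.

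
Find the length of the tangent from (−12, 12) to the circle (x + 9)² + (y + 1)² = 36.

√142

With centre O = (−9, −1), |OP|² = 178 and r² = 36.
The tangent meets the radius at right angles, so tangent² = |PO|² − r² = 178 − 36 = 142.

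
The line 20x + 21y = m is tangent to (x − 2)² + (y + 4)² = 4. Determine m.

m = −102 or m = 14

The line touches the circle iff its distance from (2, −4) is 2:
|20·2 + 21·(−4) − m| / √841 = 2
|m − (−44)| = 2·29, so m = 14 or m = −102.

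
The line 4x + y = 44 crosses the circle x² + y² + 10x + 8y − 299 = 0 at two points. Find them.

(9, 8) and (13, −8)

From the line, y = −4x + 44. Substituting:
17x² − 374x + 1989 = 0  ⟹  x² − 22x + 117 = 0
x = 13 or x = 9, giving (13, −8) and (9, 8).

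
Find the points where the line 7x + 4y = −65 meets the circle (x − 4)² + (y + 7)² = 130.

(−7, −4) and (1, −18)

Substitute y = (−65 − 7x)/4:
65x² + 390x − 455 = 0  ⟹  x² + 6x − 7 = 0
x = 1 or x = −7, giving (1, −18) and (−7, −4).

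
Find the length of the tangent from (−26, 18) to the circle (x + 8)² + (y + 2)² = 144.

With centre O = (−8, −2), |OP|² = 724 and r² = 144.
Power of the point: PT² = |PO|² − r² = 580, so PT = 2√145.

2√145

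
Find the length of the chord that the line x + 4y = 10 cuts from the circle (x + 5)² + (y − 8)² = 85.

Substitute y = (10 − x)/4:
17x² + 204x − 476 = 0  ⟹  x² + 12x − 28 = 0
x = 2 or x = −14, giving (2, 2) and (−14, 6).
Chord length = distance between (2, 2) and (−14, 6) = √272 = 4√17.

4√17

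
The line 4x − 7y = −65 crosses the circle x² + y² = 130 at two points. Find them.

From the line, y = (65 + 4x)/7. Substituting:
65x² + 520x − 2145 = 0  ⟹  x² + 8x − 33 = 0
x = 3 or x = −11, giving (3, 11) and (−11, 3).

(−11, 3) and (3, 11)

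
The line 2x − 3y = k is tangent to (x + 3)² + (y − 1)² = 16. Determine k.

For a tangent, require d(centre, line) = r = 4.
|2·(−3) − 3·1 − k| / √13 = 4
|k − (−9)| = 4√13.

k = −9 ± 4√13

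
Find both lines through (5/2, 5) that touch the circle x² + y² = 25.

Let a tangent through (5/2, 5) have slope m. Its distance from (0, 0) must equal 5:
[m·(−5/2) − (−5)]² = 25(m² + 1)
3m² + 4m = 0, so m = −4/3 or m = 0.
With m = −4/3: 4x + 3y = 25. With m = 0: y = 5.

4x + 3y = 25 and y = 5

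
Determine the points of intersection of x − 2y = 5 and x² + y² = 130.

Express y = (−5 + x)/2 and substitute into the circle:
5x² − 10x − 495 = 0  ⟹  x² − 2x − 99 = 0
x = 11 or x = −9, giving (11, 3) and (−9, −7).

(−9, −7) and (11, 3)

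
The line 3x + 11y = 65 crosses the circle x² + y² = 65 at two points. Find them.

(−4, 7) and (7, 4)

From the line, y = (65 − 3x)/11. Substituting:
130x² − 390x − 3640 = 0  ⟹  x² − 3x − 28 = 0
x = 7 or x = −4, giving (7, 4) and (−4, 7).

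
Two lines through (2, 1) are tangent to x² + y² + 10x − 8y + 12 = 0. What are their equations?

A line y − (1) = m(x − (2)) is tangent when its distance from (−5, 4) is √29:
[m·(−7) − (3)]² = 29(m² + 1)
10m² + 21m − 10 = 0, so m = −5/2 or m = 2/5.
Through (2, 1) these give 5x + 2y = 12 and 2x − 5y = −1.

5x + 2y = 12 and 2x − 5y = −1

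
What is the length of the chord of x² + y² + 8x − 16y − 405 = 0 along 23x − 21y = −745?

The distance from (−4, 8) to the line is 485/√970, and r² = 485.
Half the chord is √(r² − d²) = √(485/2), so the full chord is √970.

√970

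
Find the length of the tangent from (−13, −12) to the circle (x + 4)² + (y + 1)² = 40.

With centre O = (−4, −1), |OP|² = 202 and r² = 40.
The tangent meets the radius at right angles, so tangent² = |PO|² − r² = 202 − 40 = 162.

9√2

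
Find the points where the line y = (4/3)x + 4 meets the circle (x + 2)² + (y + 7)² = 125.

(−12, −12) and (0, 4)

Express y = (12 + 4x)/3 and substitute into the circle:
25x² + 300x = 0  ⟹  x² + 12x = 0
x = 0 or x = −12, giving (0, 4) and (−12, −12).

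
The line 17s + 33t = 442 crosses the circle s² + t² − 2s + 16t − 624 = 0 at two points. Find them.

Express t = (442 − 17s)/33 and substitute into the circle:
1378s² − 26182s − 250796 = 0  ⟹  s² − 19s − 182 = 0
s = 26 or s = −7, giving (26, 0) and (−7, 17).

(−7, 17) and (26, 0)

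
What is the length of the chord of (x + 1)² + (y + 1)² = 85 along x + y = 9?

7√2

From the line, y = −x + 9. Substituting:
2x² − 18x + 16 = 0  ⟹  x² − 9x + 8 = 0
x = 8 or x = 1, giving (8, 1) and (1, 8).
|(8, 1) − (1, 8)| = √((7)² + (−7)²) = 7√2.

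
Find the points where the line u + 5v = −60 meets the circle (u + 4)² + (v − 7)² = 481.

(−20, −8) and (5, −13)

Express v = (−60 − u)/5 and substitute into the circle:
26u² + 390u − 2600 = 0  ⟹  u² + 15u − 100 = 0
u = 5 or u = −20, giving (5, −13) and (−20, −8).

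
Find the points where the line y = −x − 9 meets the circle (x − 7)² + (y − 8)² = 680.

(−19, 10) and (9, −18)

Express y = −x − 9 and substitute into the circle:
2x² + 20x − 342 = 0  ⟹  x² + 10x − 171 = 0
x = 9 or x = −19, giving (9, −18) and (−19, 10).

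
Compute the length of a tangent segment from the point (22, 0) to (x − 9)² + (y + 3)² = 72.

√106

The centre is (9, −3) and r = 6√2. The square of the distance from P to the centre is 169 + 9 = 178.
The tangent meets the radius at right angles, so tangent² = |PO|² − r² = 178 − 72 = 106.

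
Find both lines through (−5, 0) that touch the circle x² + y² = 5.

x + 2y = −5 and x − 2y = −5

Write the tangent as mx − y + (0 − m·(−5)) = 0 and set its distance from the centre to √5:
[m·(5) − (0)]² = 5(m² + 1)
4m² − 1 = 0, so m = −1/2 or m = 1/2.
Through (−5, 0) these give x + 2y = −5 and x − 2y = −5.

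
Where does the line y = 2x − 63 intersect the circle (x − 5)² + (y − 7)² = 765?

(26, −11) and (32, 1)

From the line, y = 2x − 63. Substituting:
5x² − 290x + 4160 = 0  ⟹  x² − 58x + 832 = 0
x = 32 or x = 26, giving (32, 1) and (26, −11).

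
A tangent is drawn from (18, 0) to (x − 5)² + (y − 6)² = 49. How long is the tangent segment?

2√39

With centre O = (5, 6), |OP|² = 205 and r² = 49.
Power of the point: PT² = |PO|² − r² = 156, so PT = 2√39.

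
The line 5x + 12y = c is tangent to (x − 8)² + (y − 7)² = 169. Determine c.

c = −45 or c = 293

Tangency holds when the distance from the centre (8, 7) to the line equals the radius 13:
|5·8 + 12·7 − c| / √169 = 13
|c − (124)| = 13·13, so c = 293 or c = −45.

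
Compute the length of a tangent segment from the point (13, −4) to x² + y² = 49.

2√34

With centre O = (0, 0), |OP|² = 185 and r² = 49.
The tangent meets the radius at right angles, so tangent² = |PO|² − r² = 185 − 49 = 136.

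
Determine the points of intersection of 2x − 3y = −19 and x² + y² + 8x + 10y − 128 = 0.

(−17, −5) and (1, 7)

Substitute y = (19 + 2x)/3:
13x² + 208x − 221 = 0  ⟹  x² + 16x − 17 = 0
x = 1 or x = −17, giving (1, 7) and (−17, −5).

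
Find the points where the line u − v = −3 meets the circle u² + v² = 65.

(−7, −4) and (4, 7)

From the line, v = u + 3. Substituting:
2u² + 6u − 56 = 0  ⟹  u² + 3u − 28 = 0
u = 4 or u = −7, giving (4, 7) and (−7, −4).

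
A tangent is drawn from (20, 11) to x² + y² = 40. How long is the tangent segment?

Centre (0, 0), r² = 40. |PO|² = (20)² + (11)² = 521.
By the tangent–radius right angle, tangent length = √(|PO|² − r²) = √481.

√481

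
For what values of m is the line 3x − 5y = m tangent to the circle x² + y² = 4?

For a tangent, require d(centre, line) = r = 2.
|3·0 − 5·0 − m| / √34 = 2
|m| = 2√34.

m = ±2√34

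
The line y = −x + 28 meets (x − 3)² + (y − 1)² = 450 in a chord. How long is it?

18√2

Centre (3, 1), r² = 450. Perpendicular distance d from centre to line = |−24| / √2 = 24/√2.
Half the chord is √(r² − d²) = √(162), so the full chord is 18√2.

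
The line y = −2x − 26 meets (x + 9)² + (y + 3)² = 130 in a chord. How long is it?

Centre (−9, −3), r² = 130. Perpendicular distance d from centre to line = |5| / √5 = 5/√5.
Chord = 2√(r² − d²) = 2·√(125) = 10√5.

10√5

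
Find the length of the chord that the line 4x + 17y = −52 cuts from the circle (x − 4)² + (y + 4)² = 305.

2√305

Express y = (−52 − 4x)/17 and substitute into the circle:
305x² − 2440x − 83265 = 0  ⟹  x² − 8x − 273 = 0
x = 21 or x = −13, giving (21, −8) and (−13, 0).
|(21, −8) − (−13, 0)| = √((34)² + (−8)²) = 2√305.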